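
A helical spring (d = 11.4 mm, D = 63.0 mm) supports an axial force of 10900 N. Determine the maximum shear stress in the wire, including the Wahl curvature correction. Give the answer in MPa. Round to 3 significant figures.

Spring index C = D/d = 63.0/11.4 = 5.5263
K_W = (4C−1)/(4C−4) + 0.615/C = 21.105/18.105 + 0.1113 = 1.2770
τ₀ = 8FD/(πd³) = 8·10900·63.0/(π·11.4³) = 5.4936e+06/4654.4 = 1180.3 MPa
τ_max = K·τ₀ = 1.2770 × 1180.3 = 1507.2 MPa

1510 MPa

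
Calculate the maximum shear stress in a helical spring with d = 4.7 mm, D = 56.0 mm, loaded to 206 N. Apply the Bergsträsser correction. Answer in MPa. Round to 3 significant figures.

Spring index C = D/d = 56.0/4.7 = 11.9149
K_B = (4C+2)/(4C−3) = 49.660/44.660 = 1.1120
τ₀ = 8FD/(πd³) = 8·206·56.0/(π·4.7³) = 92288/326.17 = 282.94 MPa
τ_max = K·τ₀ = 1.1120 × 282.94 = 314.62 MPa

315 MPa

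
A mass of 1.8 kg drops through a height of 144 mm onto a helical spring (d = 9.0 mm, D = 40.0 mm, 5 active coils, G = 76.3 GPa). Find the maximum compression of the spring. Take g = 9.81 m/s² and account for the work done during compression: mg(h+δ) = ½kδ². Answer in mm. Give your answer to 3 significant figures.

5.19 mm

k = Gd⁴/(8D³N_a) = (76.3×10³)(9.0⁴)/(8·40.0³·5) = 195.55 N/mm
W = mg = 1.8 × 9.81 = 17.658 N
½kδ² − Wδ − Wh = 0 → δ = (W + √(W² + 2kWh))/k
δ = (17.658 + √(311.8 + 994463))/195.55 = (17.658 + 997.38)/195.55 = 5.1907 mm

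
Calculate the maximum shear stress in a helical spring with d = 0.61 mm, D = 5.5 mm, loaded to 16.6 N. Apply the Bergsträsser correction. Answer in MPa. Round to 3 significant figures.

Spring index C = D/d = 5.5/0.61 = 9.0164
K_B = (4C+2)/(4C−3) = 38.066/33.066 = 1.1512
τ₀ = 8FD/(πd³) = 8·16.6·5.5/(π·0.61³) = 730.4/0.71308 = 1024.3 MPa
τ_max = K·τ₀ = 1.1512 × 1024.3 = 1179.2 MPa

1180 MPa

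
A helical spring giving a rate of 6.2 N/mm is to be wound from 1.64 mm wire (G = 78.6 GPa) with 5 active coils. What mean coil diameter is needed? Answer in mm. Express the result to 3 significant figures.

D = (Gd⁴/(8N_a·k))^(1/3) = (78.6×10³·1.64⁴/(8·5·6.2))^(1/3)
  = (2292.69)^(1/3) = 13.1861 mm

13.2 mm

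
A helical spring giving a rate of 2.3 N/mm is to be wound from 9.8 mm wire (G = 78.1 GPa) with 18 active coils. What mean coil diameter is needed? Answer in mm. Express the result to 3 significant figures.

D = (Gd⁴/(8N_a·k))^(1/3) = (78.1×10³·9.8⁴/(8·18·2.3))^(1/3)
  = (2.17503e+06)^(1/3) = 129.5652 mm

130 mm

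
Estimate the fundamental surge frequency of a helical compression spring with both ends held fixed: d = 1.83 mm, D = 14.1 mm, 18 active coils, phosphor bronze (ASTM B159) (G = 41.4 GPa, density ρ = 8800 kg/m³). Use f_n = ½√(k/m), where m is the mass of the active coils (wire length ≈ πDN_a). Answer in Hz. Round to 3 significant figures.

k = Gd⁴/(8D³N_a) = (41.4×10³)(1.83⁴)/(8·14.1³·18) = 1.1502 N/mm = 1150.2 N/m
Wire length L = πDN_a = π·14.1·18 = 797.34 mm
m = ρ·(πd²/4)·L = 8800 × 2.6302×10⁻⁶ m² × 0.79734 m = 0.018455 kg
f_n = ½√(k/m) = 0.5·√(1150.2/0.018455) = 0.5·√(62326) = 124.83 Hz

125 Hz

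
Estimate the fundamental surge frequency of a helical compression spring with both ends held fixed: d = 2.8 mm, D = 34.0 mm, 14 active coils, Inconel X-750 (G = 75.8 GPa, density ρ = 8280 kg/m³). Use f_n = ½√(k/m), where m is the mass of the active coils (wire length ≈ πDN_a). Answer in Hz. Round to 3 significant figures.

k = Gd⁴/(8D³N_a) = (75.8×10³)(2.8⁴)/(8·34.0³·14) = 1.0584 N/mm = 1058.4 N/m
Wire length L = πDN_a = π·34.0·14 = 1495.4 mm
m = ρ·(πd²/4)·L = 8280 × 6.1575×10⁻⁶ m² × 1.4954 m = 0.076242 kg
f_n = ½√(k/m) = 0.5·√(1058.4/0.076242) = 0.5·√(13882) = 58.911 Hz

58.9 Hz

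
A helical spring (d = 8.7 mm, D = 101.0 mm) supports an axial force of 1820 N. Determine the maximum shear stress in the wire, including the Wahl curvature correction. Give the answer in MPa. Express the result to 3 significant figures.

Spring index C = D/d = 101.0/8.7 = 11.6092
K_W = (4C−1)/(4C−4) + 0.615/C = 45.437/42.437 + 0.0530 = 1.1237
τ₀ = 8FD/(πd³) = 8·1820·101.0/(π·8.7³) = 1.47056e+06/2068.7 = 710.85 MPa
τ_max = K·τ₀ = 1.1237 × 710.85 = 798.75 MPa

799 MPa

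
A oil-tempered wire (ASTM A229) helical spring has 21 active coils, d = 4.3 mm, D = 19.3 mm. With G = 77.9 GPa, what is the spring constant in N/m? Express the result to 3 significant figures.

k = Gd⁴/(8D³N_a) = (77.9×10³ × 4.3⁴) / (8 × 19.3³ × 21)
  = 2.66325e+07 / 1.20776e+06 = 22.051 N/mm = 22051 N/m

22100 N/m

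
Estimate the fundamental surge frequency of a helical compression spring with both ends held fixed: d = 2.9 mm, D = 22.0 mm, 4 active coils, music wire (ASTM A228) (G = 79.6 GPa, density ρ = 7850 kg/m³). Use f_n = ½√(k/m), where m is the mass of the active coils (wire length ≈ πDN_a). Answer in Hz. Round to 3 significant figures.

k = Gd⁴/(8D³N_a) = (79.6×10³)(2.9⁴)/(8·22.0³·4) = 16.523 N/mm = 16523 N/m
Wire length L = πDN_a = π·22.0·4 = 276.46 mm
m = ρ·(πd²/4)·L = 7850 × 6.6052×10⁻⁶ m² × 0.27646 m = 0.014335 kg
f_n = ½√(k/m) = 0.5·√(16523/0.014335) = 0.5·√(1.1527e+06) = 536.81 Hz

537 Hz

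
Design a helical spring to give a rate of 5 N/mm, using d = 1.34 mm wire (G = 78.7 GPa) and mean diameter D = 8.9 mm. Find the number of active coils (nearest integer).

9

N_a = Gd⁴/(8D³k) = (78.7×10³ × 1.34⁴)/(8 × 8.9³ × 5)
    = 253743 / 28198.8 = 8.998 → 9 coils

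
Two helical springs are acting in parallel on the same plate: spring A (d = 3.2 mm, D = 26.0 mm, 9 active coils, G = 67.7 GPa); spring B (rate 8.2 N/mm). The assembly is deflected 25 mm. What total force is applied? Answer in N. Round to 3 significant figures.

k_A = Gd⁴/(8D³N_a) = (67.7×10³)(3.2⁴)/(8·26.0³·9) = 5.6097 N/mm
Parallel: k_eq = 5.6097 + 8.2 = 13.81 N/mm
F = k_eq·δ = 13.81·25 = 345.24 N

345 N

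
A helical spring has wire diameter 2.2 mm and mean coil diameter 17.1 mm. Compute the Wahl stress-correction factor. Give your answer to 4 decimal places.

1.1899

C = D/d = 17.1/2.2 = 7.7727
K_W = (4C−1)/(4C−4) + 0.615/C = 30.091/27.091 + 0.0791 = 1.1899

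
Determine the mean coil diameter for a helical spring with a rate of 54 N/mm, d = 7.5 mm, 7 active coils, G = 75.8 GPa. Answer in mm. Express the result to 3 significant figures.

D = (Gd⁴/(8N_a·k))^(1/3) = (75.8×10³·7.5⁴/(8·7·54))^(1/3)
  = (79310.8)^(1/3) = 42.9646 mm

43.0 mm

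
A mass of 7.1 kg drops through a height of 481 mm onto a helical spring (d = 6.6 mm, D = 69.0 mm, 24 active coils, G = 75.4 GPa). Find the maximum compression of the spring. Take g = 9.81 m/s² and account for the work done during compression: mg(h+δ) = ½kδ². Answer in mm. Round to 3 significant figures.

205 mm

k = Gd⁴/(8D³N_a) = (75.4×10³)(6.6⁴)/(8·69.0³·24) = 2.2683 N/mm
W = mg = 7.1 × 9.81 = 69.651 N
½kδ² − Wδ − Wh = 0 → δ = (W + √(W² + 2kWh))/k
δ = (69.651 + √(4851.3 + 151985))/2.2683 = (69.651 + 396.03)/2.2683 = 205.3 mm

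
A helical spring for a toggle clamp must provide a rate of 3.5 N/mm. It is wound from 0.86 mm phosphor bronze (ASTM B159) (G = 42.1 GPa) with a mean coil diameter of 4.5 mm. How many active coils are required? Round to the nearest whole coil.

9

N_a = Gd⁴/(8D³k) = (42.1×10³ × 0.86⁴)/(8 × 4.5³ × 3.5)
    = 23029 / 2551.5 = 9.026 → 9 coils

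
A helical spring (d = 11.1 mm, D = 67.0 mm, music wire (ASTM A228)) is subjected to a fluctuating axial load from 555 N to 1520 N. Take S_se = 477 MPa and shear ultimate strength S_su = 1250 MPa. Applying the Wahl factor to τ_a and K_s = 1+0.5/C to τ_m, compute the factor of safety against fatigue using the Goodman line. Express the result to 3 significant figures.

3.70

C = D/d = 67.0/11.1 = 6.0360; K_W = (4C−1)/(4C−4)+0.615/C = 1.2508; K_s = 1+0.5/C = 1.0828
F_a = (F_max−F_min)/2 = 482.5 N; F_m = (F_max+F_min)/2 = 1037.5 N
τ_a = K_W·8F_aD/(πd³) = 1.2508 × 60.193 = 75.29 MPa
τ_m = K_s·8F_mD/(πd³) = 1.0828 × 129.43 = 140.15 MPa
Goodman: 1/n_f = τ_a/S_se + τ_m/S_su = 75.29/477 + 140.15/1250 = 0.15784 + 0.11212 = 0.26996
n_f = 1/0.26996 = 3.704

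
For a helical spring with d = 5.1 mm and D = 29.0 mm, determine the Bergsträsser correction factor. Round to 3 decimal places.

1.253

C = D/d = 29.0/5.1 = 5.6863
K_B = (4C+2)/(4C−3) = 24.745/19.745 = 1.2532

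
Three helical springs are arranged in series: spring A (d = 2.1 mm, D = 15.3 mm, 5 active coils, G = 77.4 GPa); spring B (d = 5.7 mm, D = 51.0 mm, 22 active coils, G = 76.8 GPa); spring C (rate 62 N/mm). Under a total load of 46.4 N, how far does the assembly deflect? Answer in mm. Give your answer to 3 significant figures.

k_A = Gd⁴/(8D³N_a) = (77.4×10³)(2.1⁴)/(8·15.3³·5) = 10.507 N/mm
k_B = Gd⁴/(8D³N_a) = (76.8×10³)(5.7⁴)/(8·51.0³·22) = 3.4725 N/mm
Series: 1/k_eq = 1/10.507 + 1/3.4725 + 1/62 = 0.39928; k_eq = 2.5045 N/mm
δ = F/k_eq = 46.4/2.5045 = 18.527 mm

18.5 mm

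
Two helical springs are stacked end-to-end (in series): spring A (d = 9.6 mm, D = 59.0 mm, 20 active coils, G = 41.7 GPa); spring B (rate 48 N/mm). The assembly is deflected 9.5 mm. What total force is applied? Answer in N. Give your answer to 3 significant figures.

83.6 N

k_A = Gd⁴/(8D³N_a) = (41.7×10³)(9.6⁴)/(8·59.0³·20) = 10.778 N/mm
Series: 1/k_eq = 1/10.778 + 1/48 = 0.11361; k_eq = 8.8018 N/mm
F = k_eq·δ = 8.8018·9.5 = 83.617 N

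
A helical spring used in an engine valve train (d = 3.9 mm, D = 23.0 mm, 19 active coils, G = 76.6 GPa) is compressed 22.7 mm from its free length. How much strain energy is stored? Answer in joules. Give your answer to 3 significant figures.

k = Gd⁴/(8D³N_a) = (76.6×10³)(3.9⁴)/(8·23.0³·19) = 9.5821 N/mm
U = ½kδ² = 0.5 × 9.5821 × 22.7² = 2468.8 N·mm = 2.4688 J

2.47 J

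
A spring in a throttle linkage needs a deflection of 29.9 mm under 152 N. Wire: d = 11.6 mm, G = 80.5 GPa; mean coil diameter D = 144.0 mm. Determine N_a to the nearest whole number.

Required rate k = F/δ = 152/29.9 = 5.0836 N/mm
N_a = Gd⁴/(8D³k) = (80.5×10³ × 11.6⁴)/(8 × 144.0³ × 5.0836)
    = 1.45756e+09 / 1.21437e+08 = 12 → 12 coils

12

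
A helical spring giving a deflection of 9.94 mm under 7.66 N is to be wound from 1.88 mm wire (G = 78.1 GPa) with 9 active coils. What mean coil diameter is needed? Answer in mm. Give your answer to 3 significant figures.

26.0 mm

Required rate k = F/δ = 7.66/9.94 = 0.77062 N/mm
D = (Gd⁴/(8N_a·k))^(1/3) = (78.1×10³·1.88⁴/(8·9·0.77062))^(1/3)
  = (17583.6)^(1/3) = 26.0037 mm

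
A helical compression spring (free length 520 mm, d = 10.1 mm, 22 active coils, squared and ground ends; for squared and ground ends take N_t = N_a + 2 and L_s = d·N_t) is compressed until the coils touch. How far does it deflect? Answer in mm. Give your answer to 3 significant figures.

278 mm

N_t = 24; L_s = 10.1·24 = 242.4 mm
δ_solid = L₀ − L_s = 520 − 242.4 = 277.6 mm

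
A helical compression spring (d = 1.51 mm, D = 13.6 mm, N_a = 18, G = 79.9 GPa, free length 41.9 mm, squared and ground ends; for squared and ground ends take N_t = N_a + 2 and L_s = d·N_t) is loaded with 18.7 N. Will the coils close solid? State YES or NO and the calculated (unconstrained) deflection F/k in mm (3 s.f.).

k = Gd⁴/(8D³N_a) = (79.9×10³)(1.51⁴)/(8·13.6³·18) = 1.1468 N/mm
N_t = 20; L_s = 1.51·20 = 30.2 mm; δ_solid = L₀ − L_s = 41.9 − 30.2 = 11.7 mm
δ = F/k = 18.7/1.1468 = 16.307 mm
δ ≥ δ_solid → spring goes solid

YES, δ = 16.3 mm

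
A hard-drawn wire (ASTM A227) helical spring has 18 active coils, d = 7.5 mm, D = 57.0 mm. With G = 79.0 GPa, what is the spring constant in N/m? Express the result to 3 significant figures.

9370 N/m

k = Gd⁴/(8D³N_a) = (79.0×10³ × 7.5⁴) / (8 × 57.0³ × 18)
  = 2.49961e+08 / 2.66678e+07 = 9.3731 N/mm = 9373.1 N/m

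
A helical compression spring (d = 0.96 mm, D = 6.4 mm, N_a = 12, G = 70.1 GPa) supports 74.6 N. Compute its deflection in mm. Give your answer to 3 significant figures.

31.5 mm

k = Gd⁴/(8D³N_a) = (70.1×10³)(0.96⁴)/(8·6.4³·12) = 2.3659 N/mm
δ = F/k = 74.6 / 2.3659 = 31.532 mm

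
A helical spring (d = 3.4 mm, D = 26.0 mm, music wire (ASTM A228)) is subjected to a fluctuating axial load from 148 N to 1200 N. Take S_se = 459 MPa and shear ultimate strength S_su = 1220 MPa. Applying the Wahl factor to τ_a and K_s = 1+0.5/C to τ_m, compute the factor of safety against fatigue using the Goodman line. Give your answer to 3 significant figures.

0.303

C = D/d = 26.0/3.4 = 7.6471; K_W = (4C−1)/(4C−4)+0.615/C = 1.1933; K_s = 1+0.5/C = 1.0654
F_a = (F_max−F_min)/2 = 526 N; F_m = (F_max+F_min)/2 = 674 N
τ_a = K_W·8F_aD/(πd³) = 1.1933 × 886.06 = 1057.3 MPa
τ_m = K_s·8F_mD/(πd³) = 1.0654 × 1135.4 = 1209.6 MPa
Goodman: 1/n_f = τ_a/S_se + τ_m/S_su = 1057.3/459 + 1209.6/1220 = 2.30347 + 0.99148 = 3.295
n_f = 1/3.295 = 0.3035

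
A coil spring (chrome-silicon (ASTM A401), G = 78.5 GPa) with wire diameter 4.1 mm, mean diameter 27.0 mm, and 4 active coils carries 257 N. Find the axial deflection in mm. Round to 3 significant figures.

k = Gd⁴/(8D³N_a) = (78.5×10³)(4.1⁴)/(8·27.0³·4) = 35.218 N/mm
δ = F/k = 257 / 35.218 = 7.2974 mm

7.30 mm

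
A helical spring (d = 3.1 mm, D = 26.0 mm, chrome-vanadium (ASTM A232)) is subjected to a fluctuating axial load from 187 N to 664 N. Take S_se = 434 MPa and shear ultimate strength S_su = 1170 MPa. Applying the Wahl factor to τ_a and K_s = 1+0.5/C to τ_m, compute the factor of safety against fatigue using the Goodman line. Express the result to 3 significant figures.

0.436

C = D/d = 26.0/3.1 = 8.3871; K_W = (4C−1)/(4C−4)+0.615/C = 1.1749; K_s = 1+0.5/C = 1.0596
F_a = (F_max−F_min)/2 = 238.5 N; F_m = (F_max+F_min)/2 = 425.5 N
τ_a = K_W·8F_aD/(πd³) = 1.1749 × 530.05 = 622.73 MPa
τ_m = K_s·8F_mD/(πd³) = 1.0596 × 945.64 = 1002 MPa
Goodman: 1/n_f = τ_a/S_se + τ_m/S_su = 622.73/434 + 1002/1170 = 1.43487 + 0.85643 = 2.2913
n_f = 1/2.2913 = 0.4364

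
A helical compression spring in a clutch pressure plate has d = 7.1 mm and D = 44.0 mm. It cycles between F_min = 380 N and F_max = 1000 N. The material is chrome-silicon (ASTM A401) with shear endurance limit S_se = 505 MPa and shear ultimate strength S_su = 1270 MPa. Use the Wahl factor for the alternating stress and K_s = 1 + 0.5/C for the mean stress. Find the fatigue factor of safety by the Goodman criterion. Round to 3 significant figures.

C = D/d = 44.0/7.1 = 6.1972; K_W = (4C−1)/(4C−4)+0.615/C = 1.2435; K_s = 1+0.5/C = 1.0807
F_a = (F_max−F_min)/2 = 310 N; F_m = (F_max+F_min)/2 = 690 N
τ_a = K_W·8F_aD/(πd³) = 1.2435 × 97.046 = 120.68 MPa
τ_m = K_s·8F_mD/(πd³) = 1.0807 × 216.01 = 233.43 MPa
Goodman: 1/n_f = τ_a/S_se + τ_m/S_su = 120.68/505 + 233.43/1270 = 0.23897 + 0.18381 = 0.42278
n_f = 1/0.42278 = 2.365

2.37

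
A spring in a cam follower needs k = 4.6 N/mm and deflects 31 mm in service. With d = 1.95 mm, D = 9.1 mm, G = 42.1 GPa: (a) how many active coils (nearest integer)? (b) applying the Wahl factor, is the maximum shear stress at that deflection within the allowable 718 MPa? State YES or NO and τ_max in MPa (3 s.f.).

(a) 22 coils; (b) YES, τ_max = 594 MPa

N_a = Gd⁴/(8D³k) = (42.1×10³)(1.95⁴)/(8·9.1³·4.6) = 21.95 → N_a = 22
Actual rate k = Gd⁴/(8D³·22) = 4.5897 N/mm
Working load F = kδ = 4.5897·31 = 142.28 N
C = 9.1/1.95 = 4.6667; K_W = (4C−1)/(4C−4)+0.615/C = 1.3363
τ_max = K_W·8FD/(πd³) = 1.3363·444.65 = 594.21 MPa
τ_max ≤ 718 MPa → acceptable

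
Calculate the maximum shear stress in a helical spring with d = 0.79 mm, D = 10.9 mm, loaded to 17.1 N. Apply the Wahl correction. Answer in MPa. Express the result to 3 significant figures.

1060 MPa

Spring index C = D/d = 10.9/0.79 = 13.7975
K_W = (4C−1)/(4C−4) + 0.615/C = 54.190/51.190 + 0.0446 = 1.1032
τ₀ = 8FD/(πd³) = 8·17.1·10.9/(π·0.79³) = 1491.12/1.5489 = 962.68 MPa
τ_max = K·τ₀ = 1.1032 × 962.68 = 1062 MPa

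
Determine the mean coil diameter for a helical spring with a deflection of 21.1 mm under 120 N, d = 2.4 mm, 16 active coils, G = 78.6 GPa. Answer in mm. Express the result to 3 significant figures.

Required rate k = F/δ = 120/21.1 = 5.6872 N/mm
D = (Gd⁴/(8N_a·k))^(1/3) = (78.6×10³·2.4⁴/(8·16·5.6872))^(1/3)
  = (3582.27)^(1/3) = 15.3010 mm

15.3 mm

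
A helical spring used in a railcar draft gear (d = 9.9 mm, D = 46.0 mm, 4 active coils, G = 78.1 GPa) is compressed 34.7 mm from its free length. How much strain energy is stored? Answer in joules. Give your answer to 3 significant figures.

145 J

k = Gd⁴/(8D³N_a) = (78.1×10³)(9.9⁴)/(8·46.0³·4) = 240.86 N/mm
U = ½kδ² = 0.5 × 240.86 × 34.7² = 1.4501e+05 N·mm = 145.01 J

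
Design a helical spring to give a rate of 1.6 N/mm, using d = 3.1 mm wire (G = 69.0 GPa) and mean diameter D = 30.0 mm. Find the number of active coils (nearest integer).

N_a = Gd⁴/(8D³k) = (69.0×10³ × 3.1⁴)/(8 × 30.0³ × 1.6)
    = 6.37229e+06 / 345600 = 18.44 → 18 coils

18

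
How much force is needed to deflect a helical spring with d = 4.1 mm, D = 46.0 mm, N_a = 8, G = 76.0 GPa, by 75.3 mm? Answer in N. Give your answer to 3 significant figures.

k = Gd⁴/(8D³N_a) = (76.0×10³)(4.1⁴)/(8·46.0³·8) = 3.4474 N/mm
F = k·δ = 3.4474 × 75.3 = 259.59 N

260 N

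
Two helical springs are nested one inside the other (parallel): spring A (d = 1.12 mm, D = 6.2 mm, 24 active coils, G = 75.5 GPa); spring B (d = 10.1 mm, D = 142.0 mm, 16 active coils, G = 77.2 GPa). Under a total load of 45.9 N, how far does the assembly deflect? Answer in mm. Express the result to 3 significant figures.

9.59 mm

k_A = Gd⁴/(8D³N_a) = (75.5×10³)(1.12⁴)/(8·6.2³·24) = 2.5962 N/mm
k_B = Gd⁴/(8D³N_a) = (77.2×10³)(10.1⁴)/(8·142.0³·16) = 2.1919 N/mm
Parallel: k_eq = 2.5962 + 2.1919 = 4.7882 N/mm
δ = F/k_eq = 45.9/4.7882 = 9.5861 mm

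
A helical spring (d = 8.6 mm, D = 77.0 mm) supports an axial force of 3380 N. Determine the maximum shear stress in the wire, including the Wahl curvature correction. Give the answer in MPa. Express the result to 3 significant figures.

Spring index C = D/d = 77.0/8.6 = 8.9535
K_W = (4C−1)/(4C−4) + 0.615/C = 34.814/31.814 + 0.0687 = 1.1630
τ₀ = 8FD/(πd³) = 8·3380·77.0/(π·8.6³) = 2.08208e+06/1998.2 = 1042 MPa
τ_max = K·τ₀ = 1.1630 × 1042 = 1211.8 MPa

1210 MPa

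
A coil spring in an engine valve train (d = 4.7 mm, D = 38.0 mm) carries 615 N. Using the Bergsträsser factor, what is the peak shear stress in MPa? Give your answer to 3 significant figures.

671 MPa

Spring index C = D/d = 38.0/4.7 = 8.0851
K_B = (4C+2)/(4C−3) = 34.340/29.340 = 1.1704
τ₀ = 8FD/(πd³) = 8·615·38.0/(π·4.7³) = 186960/326.17 = 573.2 MPa
τ_max = K·τ₀ = 1.1704 × 573.2 = 670.88 MPa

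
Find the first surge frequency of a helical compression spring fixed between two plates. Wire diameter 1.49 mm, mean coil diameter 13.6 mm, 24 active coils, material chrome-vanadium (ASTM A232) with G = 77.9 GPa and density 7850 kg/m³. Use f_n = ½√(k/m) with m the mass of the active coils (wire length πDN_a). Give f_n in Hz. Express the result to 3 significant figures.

119 Hz

k = Gd⁴/(8D³N_a) = (77.9×10³)(1.49⁴)/(8·13.6³·24) = 0.795 N/mm = 795 N/m
Wire length L = πDN_a = π·13.6·24 = 1025.4 mm
m = ρ·(πd²/4)·L = 7850 × 1.7437×10⁻⁶ m² × 1.0254 m = 0.014036 kg
f_n = ½√(k/m) = 0.5·√(795/0.014036) = 0.5·√(56641) = 119 Hz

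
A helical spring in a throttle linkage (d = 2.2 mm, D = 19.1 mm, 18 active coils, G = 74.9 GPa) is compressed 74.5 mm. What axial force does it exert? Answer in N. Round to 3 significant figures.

k = Gd⁴/(8D³N_a) = (74.9×10³)(2.2⁴)/(8·19.1³·18) = 1.7487 N/mm
F = k·δ = 1.7487 × 74.5 = 130.28 N

130 N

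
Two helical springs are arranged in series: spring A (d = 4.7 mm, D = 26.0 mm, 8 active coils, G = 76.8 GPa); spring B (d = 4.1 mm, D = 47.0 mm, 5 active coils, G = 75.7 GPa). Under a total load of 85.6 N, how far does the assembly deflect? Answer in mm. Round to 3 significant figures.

k_A = Gd⁴/(8D³N_a) = (76.8×10³)(4.7⁴)/(8·26.0³·8) = 33.316 N/mm
k_B = Gd⁴/(8D³N_a) = (75.7×10³)(4.1⁴)/(8·47.0³·5) = 5.1508 N/mm
Series: 1/k_eq = 1/33.316 + 1/5.1508 = 0.22416; k_eq = 4.4611 N/mm
δ = F/k_eq = 85.6/4.4611 = 19.188 mm

19.2 mm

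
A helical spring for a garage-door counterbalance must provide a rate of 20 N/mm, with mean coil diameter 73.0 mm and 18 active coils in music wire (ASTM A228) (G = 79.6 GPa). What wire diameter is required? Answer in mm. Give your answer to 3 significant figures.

10.9 mm

d = (8D³N_a·k / G)^(1/4) = (8·73.0³·18·20 / (79.6×10³))^0.25
  = (14075)^0.25 = 10.8921 mm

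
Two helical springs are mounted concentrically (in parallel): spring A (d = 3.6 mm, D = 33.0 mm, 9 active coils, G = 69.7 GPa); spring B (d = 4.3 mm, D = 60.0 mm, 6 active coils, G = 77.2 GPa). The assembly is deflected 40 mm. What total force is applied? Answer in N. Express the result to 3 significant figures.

k_A = Gd⁴/(8D³N_a) = (69.7×10³)(3.6⁴)/(8·33.0³·9) = 4.5245 N/mm
k_B = Gd⁴/(8D³N_a) = (77.2×10³)(4.3⁴)/(8·60.0³·6) = 2.5456 N/mm
Parallel: k_eq = 4.5245 + 2.5456 = 7.0701 N/mm
F = k_eq·δ = 7.0701·40 = 282.8 N

283 N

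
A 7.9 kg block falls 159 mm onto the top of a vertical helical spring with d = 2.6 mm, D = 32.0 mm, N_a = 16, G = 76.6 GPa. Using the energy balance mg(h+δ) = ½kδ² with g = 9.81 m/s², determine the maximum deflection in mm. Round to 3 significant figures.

288 mm

k = Gd⁴/(8D³N_a) = (76.6×10³)(2.6⁴)/(8·32.0³·16) = 0.83457 N/mm
W = mg = 7.9 × 9.81 = 77.499 N
½kδ² − Wδ − Wh = 0 → δ = (W + √(W² + 2kWh))/k
δ = (77.499 + √(6006.1 + 20567.7))/0.83457 = (77.499 + 163.01)/0.83457 = 288.19 mm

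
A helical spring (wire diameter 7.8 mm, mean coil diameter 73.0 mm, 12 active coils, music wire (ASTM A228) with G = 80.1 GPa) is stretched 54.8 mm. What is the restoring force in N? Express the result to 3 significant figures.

435 N

k = Gd⁴/(8D³N_a) = (80.1×10³)(7.8⁴)/(8·73.0³·12) = 7.9391 N/mm
F = k·δ = 7.9391 × 54.8 = 435.06 N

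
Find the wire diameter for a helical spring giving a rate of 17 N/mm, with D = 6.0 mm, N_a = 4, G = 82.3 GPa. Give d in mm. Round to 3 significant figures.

d = (8D³N_a·k / G)^(1/4) = (8·6.0³·4·17 / (82.3×10³))^0.25
  = (1.4278)^0.25 = 1.0931 mm

1.09 mm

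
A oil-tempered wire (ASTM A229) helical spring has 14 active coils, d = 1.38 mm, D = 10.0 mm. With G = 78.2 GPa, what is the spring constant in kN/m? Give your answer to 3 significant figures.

k = Gd⁴/(8D³N_a) = (78.2×10³ × 1.38⁴) / (8 × 10.0³ × 14)
  = 283611 / 112000 = 2.5322 N/mm

2.53 kN/m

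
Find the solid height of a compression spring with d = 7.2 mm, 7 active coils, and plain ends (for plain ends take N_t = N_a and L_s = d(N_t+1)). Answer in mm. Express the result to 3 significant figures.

plain ends: N_t = N_a = 7
L_s = d·(N_t+1) = 7.2 × 8 = 57.6 mm

57.6 mm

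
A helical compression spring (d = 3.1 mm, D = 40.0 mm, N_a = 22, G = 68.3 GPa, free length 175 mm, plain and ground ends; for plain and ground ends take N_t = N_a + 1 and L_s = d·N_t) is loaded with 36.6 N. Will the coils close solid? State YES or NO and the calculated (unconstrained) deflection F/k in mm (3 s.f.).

k = Gd⁴/(8D³N_a) = (68.3×10³)(3.1⁴)/(8·40.0³·22) = 0.55998 N/mm
N_t = 23; L_s = 3.1·23 = 71.3 mm; δ_solid = L₀ − L_s = 175 − 71.3 = 103.7 mm
δ = F/k = 36.6/0.55998 = 65.359 mm
δ < δ_solid → spring does not go solid

NO, δ = 65.4 mm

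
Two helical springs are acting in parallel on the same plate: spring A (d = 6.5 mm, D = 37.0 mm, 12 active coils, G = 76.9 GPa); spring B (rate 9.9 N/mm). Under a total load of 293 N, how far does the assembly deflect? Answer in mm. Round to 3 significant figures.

7.68 mm

k_A = Gd⁴/(8D³N_a) = (76.9×10³)(6.5⁴)/(8·37.0³·12) = 28.23 N/mm
Parallel: k_eq = 28.23 + 9.9 = 38.13 N/mm
δ = F/k_eq = 293/38.13 = 7.6843 mm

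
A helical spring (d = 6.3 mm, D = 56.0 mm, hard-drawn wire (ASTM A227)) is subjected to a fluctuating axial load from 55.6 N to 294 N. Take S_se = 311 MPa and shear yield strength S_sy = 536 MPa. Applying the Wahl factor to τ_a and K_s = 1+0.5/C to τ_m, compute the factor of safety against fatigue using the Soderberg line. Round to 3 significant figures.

2.22

C = D/d = 56.0/6.3 = 8.8889; K_W = (4C−1)/(4C−4)+0.615/C = 1.1643; K_s = 1+0.5/C = 1.0562
F_a = (F_max−F_min)/2 = 119.2 N; F_m = (F_max+F_min)/2 = 174.8 N
τ_a = K_W·8F_aD/(πd³) = 1.1643 × 67.98 = 79.147 MPa
τ_m = K_s·8F_mD/(πd³) = 1.0562 × 99.689 = 105.3 MPa
Soderberg: 1/n_f = τ_a/S_se + τ_m/S_sy = 79.147/311 + 105.3/536 = 0.25449 + 0.19645 = 0.45094
n_f = 1/0.45094 = 2.218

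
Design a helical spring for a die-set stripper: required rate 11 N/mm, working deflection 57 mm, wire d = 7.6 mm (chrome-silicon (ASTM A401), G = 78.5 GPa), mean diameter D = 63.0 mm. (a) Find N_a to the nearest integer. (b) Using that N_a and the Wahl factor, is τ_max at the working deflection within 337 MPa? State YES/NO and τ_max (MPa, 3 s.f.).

N_a = Gd⁴/(8D³k) = (78.5×10³)(7.6⁴)/(8·63.0³·11) = 11.9 → N_a = 12
Actual rate k = Gd⁴/(8D³·12) = 10.91 N/mm
Working load F = kδ = 10.91·57 = 621.88 N
C = 63.0/7.6 = 8.2895; K_W = (4C−1)/(4C−4)+0.615/C = 1.1771
τ_max = K_W·8FD/(πd³) = 1.1771·227.27 = 267.52 MPa
τ_max ≤ 337 MPa → acceptable

(a) 12 coils; (b) YES, τ_max = 268 MPa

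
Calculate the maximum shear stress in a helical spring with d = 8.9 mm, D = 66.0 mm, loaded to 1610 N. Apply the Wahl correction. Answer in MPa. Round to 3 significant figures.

Spring index C = D/d = 66.0/8.9 = 7.4157
K_W = (4C−1)/(4C−4) + 0.615/C = 28.663/25.663 + 0.0829 = 1.1998
τ₀ = 8FD/(πd³) = 8·1610·66.0/(π·8.9³) = 850080/2214.7 = 383.83 MPa
τ_max = K·τ₀ = 1.1998 × 383.83 = 460.53 MPa

461 MPa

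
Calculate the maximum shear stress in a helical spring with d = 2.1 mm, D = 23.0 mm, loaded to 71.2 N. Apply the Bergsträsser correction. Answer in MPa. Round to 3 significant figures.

505 MPa

Spring index C = D/d = 23.0/2.1 = 10.9524
K_B = (4C+2)/(4C−3) = 45.810/40.810 = 1.1225
τ₀ = 8FD/(πd³) = 8·71.2·23.0/(π·2.1³) = 13100.8/29.094 = 450.29 MPa
τ_max = K·τ₀ = 1.1225 × 450.29 = 505.46 MPa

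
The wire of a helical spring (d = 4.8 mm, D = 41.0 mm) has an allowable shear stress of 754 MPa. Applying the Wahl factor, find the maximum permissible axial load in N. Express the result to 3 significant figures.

C = D/d = 41.0/4.8 = 8.5417
K_W = (4C−1)/(4C−4) + 0.615/C = 33.167/30.167 + 0.0720 = 1.1714
τ_max = K·8FD/(πd³) → F_max = τ_allow·πd³/(8DK)
F_max = 754·π·4.8³/(8·41.0·1.1714) = 2.6197e+05/384.23 = 681.79 N

682 N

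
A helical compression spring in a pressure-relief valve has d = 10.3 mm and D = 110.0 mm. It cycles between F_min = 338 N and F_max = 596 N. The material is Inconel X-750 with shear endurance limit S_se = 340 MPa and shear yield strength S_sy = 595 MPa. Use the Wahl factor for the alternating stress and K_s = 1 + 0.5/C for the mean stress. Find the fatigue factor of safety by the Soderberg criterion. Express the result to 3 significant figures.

3.12

C = D/d = 110.0/10.3 = 10.6796; K_W = (4C−1)/(4C−4)+0.615/C = 1.1351; K_s = 1+0.5/C = 1.0468
F_a = (F_max−F_min)/2 = 129 N; F_m = (F_max+F_min)/2 = 467 N
τ_a = K_W·8F_aD/(πd³) = 1.1351 × 33.068 = 37.535 MPa
τ_m = K_s·8F_mD/(πd³) = 1.0468 × 119.71 = 125.32 MPa
Soderberg: 1/n_f = τ_a/S_se + τ_m/S_sy = 37.535/340 + 125.32/595 = 0.11040 + 0.21062 = 0.32101
n_f = 1/0.32101 = 3.115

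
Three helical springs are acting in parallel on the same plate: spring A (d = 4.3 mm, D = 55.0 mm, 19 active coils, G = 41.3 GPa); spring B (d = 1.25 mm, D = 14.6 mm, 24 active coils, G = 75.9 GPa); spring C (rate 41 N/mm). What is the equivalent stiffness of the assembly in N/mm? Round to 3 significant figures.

41.9 N/mm

k_A = Gd⁴/(8D³N_a) = (41.3×10³)(4.3⁴)/(8·55.0³·19) = 0.55833 N/mm
k_B = Gd⁴/(8D³N_a) = (75.9×10³)(1.25⁴)/(8·14.6³·24) = 0.31011 N/mm
Parallel: k_eq = 0.55833 + 0.31011 + 41 = 41.868 N/mm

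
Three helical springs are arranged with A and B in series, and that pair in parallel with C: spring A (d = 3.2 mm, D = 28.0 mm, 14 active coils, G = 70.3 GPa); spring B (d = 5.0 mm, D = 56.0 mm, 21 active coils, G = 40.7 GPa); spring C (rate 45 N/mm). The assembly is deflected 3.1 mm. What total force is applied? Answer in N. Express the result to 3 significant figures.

k_A = Gd⁴/(8D³N_a) = (70.3×10³)(3.2⁴)/(8·28.0³·14) = 2.9982 N/mm
k_B = Gd⁴/(8D³N_a) = (40.7×10³)(5.0⁴)/(8·56.0³·21) = 0.86219 N/mm
Springs A,B series: k_AB = 1/(1/2.9982+1/0.86219) = 0.66962 N/mm; parallel with C: k_eq = 0.66962+45 = 45.67 N/mm
F = k_eq·δ = 45.67·3.1 = 141.58 N

142 N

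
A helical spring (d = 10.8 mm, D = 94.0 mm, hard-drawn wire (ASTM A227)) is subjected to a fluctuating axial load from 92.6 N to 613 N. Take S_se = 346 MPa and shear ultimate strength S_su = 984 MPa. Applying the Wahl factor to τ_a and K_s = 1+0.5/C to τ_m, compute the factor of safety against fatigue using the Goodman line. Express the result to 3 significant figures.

C = D/d = 94.0/10.8 = 8.7037; K_W = (4C−1)/(4C−4)+0.615/C = 1.1680; K_s = 1+0.5/C = 1.0574
F_a = (F_max−F_min)/2 = 260.2 N; F_m = (F_max+F_min)/2 = 352.8 N
τ_a = K_W·8F_aD/(πd³) = 1.1680 × 49.443 = 57.75 MPa
τ_m = K_s·8F_mD/(πd³) = 1.0574 × 67.039 = 70.89 MPa
Goodman: 1/n_f = τ_a/S_se + τ_m/S_su = 57.75/346 + 70.89/984 = 0.16691 + 0.07204 = 0.23895
n_f = 1/0.23895 = 4.185

4.18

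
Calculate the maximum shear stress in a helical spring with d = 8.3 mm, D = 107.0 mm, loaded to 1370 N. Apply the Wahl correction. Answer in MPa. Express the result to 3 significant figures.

725 MPa

Spring index C = D/d = 107.0/8.3 = 12.8916
K_W = (4C−1)/(4C−4) + 0.615/C = 50.566/47.566 + 0.0477 = 1.1108
τ₀ = 8FD/(πd³) = 8·1370·107.0/(π·8.3³) = 1.17272e+06/1796.3 = 652.85 MPa
τ_max = K·τ₀ = 1.1108 × 652.85 = 725.16 MPa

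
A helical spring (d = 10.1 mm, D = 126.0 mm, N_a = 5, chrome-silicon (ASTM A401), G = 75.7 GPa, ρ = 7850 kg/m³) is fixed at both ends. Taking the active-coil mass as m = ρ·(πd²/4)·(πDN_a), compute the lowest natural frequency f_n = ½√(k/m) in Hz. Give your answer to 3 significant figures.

k = Gd⁴/(8D³N_a) = (75.7×10³)(10.1⁴)/(8·126.0³·5) = 9.8449 N/mm = 9844.9 N/m
Wire length L = πDN_a = π·126.0·5 = 1979.2 mm
m = ρ·(πd²/4)·L = 7850 × 80.118×10⁻⁶ m² × 1.9792 m = 1.2448 kg
f_n = ½√(k/m) = 0.5·√(9844.9/1.2448) = 0.5·√(7908.9) = 44.466 Hz

44.5 Hz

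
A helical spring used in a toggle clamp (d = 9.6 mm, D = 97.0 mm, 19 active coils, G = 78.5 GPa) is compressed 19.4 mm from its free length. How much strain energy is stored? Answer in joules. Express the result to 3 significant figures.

k = Gd⁴/(8D³N_a) = (78.5×10³)(9.6⁴)/(8·97.0³·19) = 4.8061 N/mm
U = ½kδ² = 0.5 × 4.8061 × 19.4² = 904.42 N·mm = 0.90442 J

0.904 J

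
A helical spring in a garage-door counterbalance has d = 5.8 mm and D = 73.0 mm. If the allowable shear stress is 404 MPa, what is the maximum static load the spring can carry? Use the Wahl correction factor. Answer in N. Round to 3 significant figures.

381 N

C = D/d = 73.0/5.8 = 12.5862
K_W = (4C−1)/(4C−4) + 0.615/C = 49.345/46.345 + 0.0489 = 1.1136
τ_max = K·8FD/(πd³) → F_max = τ_allow·πd³/(8DK)
F_max = 404·π·5.8³/(8·73.0·1.1136) = 2.4764e+05/650.34 = 380.78 N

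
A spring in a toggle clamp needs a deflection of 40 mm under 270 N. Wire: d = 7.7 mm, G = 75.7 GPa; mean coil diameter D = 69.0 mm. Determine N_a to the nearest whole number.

15

Required rate k = F/δ = 270/40 = 6.75 N/mm
N_a = Gd⁴/(8D³k) = (75.7×10³ × 7.7⁴)/(8 × 69.0³ × 6.75)
    = 2.66109e+08 / 1.77395e+07 = 15 → 15 coils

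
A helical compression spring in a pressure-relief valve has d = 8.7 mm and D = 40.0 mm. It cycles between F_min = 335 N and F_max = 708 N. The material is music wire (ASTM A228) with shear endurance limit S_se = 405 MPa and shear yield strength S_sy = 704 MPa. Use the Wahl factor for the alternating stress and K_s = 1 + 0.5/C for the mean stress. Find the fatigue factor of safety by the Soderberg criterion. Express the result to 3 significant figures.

C = D/d = 40.0/8.7 = 4.5977; K_W = (4C−1)/(4C−4)+0.615/C = 1.3422; K_s = 1+0.5/C = 1.1087
F_a = (F_max−F_min)/2 = 186.5 N; F_m = (F_max+F_min)/2 = 521.5 N
τ_a = K_W·8F_aD/(πd³) = 1.3422 × 28.848 = 38.721 MPa
τ_m = K_s·8F_mD/(πd³) = 1.1087 × 80.667 = 89.44 MPa
Soderberg: 1/n_f = τ_a/S_se + τ_m/S_sy = 38.721/405 + 89.44/704 = 0.09561 + 0.12705 = 0.22265
n_f = 1/0.22265 = 4.491

4.49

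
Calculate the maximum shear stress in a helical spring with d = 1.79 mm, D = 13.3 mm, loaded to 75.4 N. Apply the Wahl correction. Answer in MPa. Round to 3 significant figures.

534 MPa

Spring index C = D/d = 13.3/1.79 = 7.4302
K_W = (4C−1)/(4C−4) + 0.615/C = 28.721/25.721 + 0.0828 = 1.1994
τ₀ = 8FD/(πd³) = 8·75.4·13.3/(π·1.79³) = 8022.56/18.018 = 445.25 MPa
τ_max = K·τ₀ = 1.1994 × 445.25 = 534.04 MPa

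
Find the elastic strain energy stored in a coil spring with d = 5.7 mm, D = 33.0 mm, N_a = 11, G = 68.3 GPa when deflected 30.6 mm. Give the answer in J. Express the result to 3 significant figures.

k = Gd⁴/(8D³N_a) = (68.3×10³)(5.7⁴)/(8·33.0³·11) = 22.798 N/mm
U = ½kδ² = 0.5 × 22.798 × 30.6² = 10674 N·mm = 10.674 J

10.7 J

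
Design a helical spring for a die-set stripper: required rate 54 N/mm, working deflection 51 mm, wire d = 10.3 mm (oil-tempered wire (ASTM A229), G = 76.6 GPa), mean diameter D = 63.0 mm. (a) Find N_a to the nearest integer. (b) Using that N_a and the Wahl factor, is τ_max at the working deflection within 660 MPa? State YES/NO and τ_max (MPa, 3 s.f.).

(a) 8 coils; (b) YES, τ_max = 503 MPa

N_a = Gd⁴/(8D³k) = (76.6×10³)(10.3⁴)/(8·63.0³·54) = 7.981 → N_a = 8
Actual rate k = Gd⁴/(8D³·8) = 53.874 N/mm
Working load F = kδ = 53.874·51 = 2747.6 N
C = 63.0/10.3 = 6.1165; K_W = (4C−1)/(4C−4)+0.615/C = 1.2471
τ_max = K_W·8FD/(πd³) = 1.2471·403.38 = 503.07 MPa
τ_max ≤ 660 MPa → acceptable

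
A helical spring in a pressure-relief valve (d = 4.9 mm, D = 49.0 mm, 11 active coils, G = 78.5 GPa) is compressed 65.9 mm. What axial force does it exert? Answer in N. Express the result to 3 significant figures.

288 N

k = Gd⁴/(8D³N_a) = (78.5×10³)(4.9⁴)/(8·49.0³·11) = 4.371 N/mm
F = k·δ = 4.371 × 65.9 = 288.05 N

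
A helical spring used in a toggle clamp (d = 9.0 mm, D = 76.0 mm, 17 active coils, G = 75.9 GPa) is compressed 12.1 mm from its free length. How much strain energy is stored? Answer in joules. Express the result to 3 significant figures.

0.611 J

k = Gd⁴/(8D³N_a) = (75.9×10³)(9.0⁴)/(8·76.0³·17) = 8.3413 N/mm
U = ½kδ² = 0.5 × 8.3413 × 12.1² = 610.62 N·mm = 0.61062 J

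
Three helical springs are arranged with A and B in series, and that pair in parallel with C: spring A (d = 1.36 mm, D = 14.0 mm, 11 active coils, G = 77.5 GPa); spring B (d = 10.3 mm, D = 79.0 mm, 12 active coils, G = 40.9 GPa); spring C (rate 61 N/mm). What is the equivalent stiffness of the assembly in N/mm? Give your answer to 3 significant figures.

k_A = Gd⁴/(8D³N_a) = (77.5×10³)(1.36⁴)/(8·14.0³·11) = 1.098 N/mm
k_B = Gd⁴/(8D³N_a) = (40.9×10³)(10.3⁴)/(8·79.0³·12) = 9.7257 N/mm
Springs A,B series: k_AB = 1/(1/1.098+1/9.7257) = 0.98659 N/mm; parallel with C: k_eq = 0.98659+61 = 61.987 N/mm

62.0 N/mm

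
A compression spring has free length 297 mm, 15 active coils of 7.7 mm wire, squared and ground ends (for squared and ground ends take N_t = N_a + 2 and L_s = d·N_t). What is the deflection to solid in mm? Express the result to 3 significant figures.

N_t = 17; L_s = 7.7·17 = 130.9 mm
δ_solid = L₀ − L_s = 297 − 130.9 = 166.1 mm

166 mm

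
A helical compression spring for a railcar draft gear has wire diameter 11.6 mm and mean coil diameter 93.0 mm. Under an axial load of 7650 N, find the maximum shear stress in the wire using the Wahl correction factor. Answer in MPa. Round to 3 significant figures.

1370 MPa

Spring index C = D/d = 93.0/11.6 = 8.0172
K_W = (4C−1)/(4C−4) + 0.615/C = 31.069/28.069 + 0.0767 = 1.1836
τ₀ = 8FD/(πd³) = 8·7650·93.0/(π·11.6³) = 5.6916e+06/4903.7 = 1160.7 MPa
τ_max = K·τ₀ = 1.1836 × 1160.7 = 1373.8 MPa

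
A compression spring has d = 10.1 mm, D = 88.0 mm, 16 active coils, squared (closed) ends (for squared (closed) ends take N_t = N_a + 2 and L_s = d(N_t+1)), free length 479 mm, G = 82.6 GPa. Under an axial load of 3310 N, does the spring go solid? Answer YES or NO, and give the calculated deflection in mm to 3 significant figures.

k = Gd⁴/(8D³N_a) = (82.6×10³)(10.1⁴)/(8·88.0³·16) = 9.8539 N/mm
N_t = 18; L_s = 10.1·19 = 191.9 mm; δ_solid = L₀ − L_s = 479 − 191.9 = 287.1 mm
δ = F/k = 3310/9.8539 = 335.91 mm
δ ≥ δ_solid → spring goes solid

YES, δ = 336 mm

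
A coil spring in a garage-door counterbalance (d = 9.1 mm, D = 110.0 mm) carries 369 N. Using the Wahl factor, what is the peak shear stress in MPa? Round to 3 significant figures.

153 MPa

Spring index C = D/d = 110.0/9.1 = 12.0879
K_W = (4C−1)/(4C−4) + 0.615/C = 47.352/44.352 + 0.0509 = 1.1185
τ₀ = 8FD/(πd³) = 8·369·110.0/(π·9.1³) = 324720/2367.4 = 137.16 MPa
τ_max = K·τ₀ = 1.1185 × 137.16 = 153.42 MPa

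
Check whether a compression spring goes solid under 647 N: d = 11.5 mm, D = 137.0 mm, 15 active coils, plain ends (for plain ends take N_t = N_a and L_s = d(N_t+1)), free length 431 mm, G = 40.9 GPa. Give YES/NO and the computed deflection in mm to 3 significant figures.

YES, δ = 279 mm

k = Gd⁴/(8D³N_a) = (40.9×10³)(11.5⁴)/(8·137.0³·15) = 2.3183 N/mm
N_t = 15; L_s = 11.5·16 = 184 mm; δ_solid = L₀ − L_s = 431 − 184 = 247 mm
δ = F/k = 647/2.3183 = 279.08 mm
δ ≥ δ_solid → spring goes solid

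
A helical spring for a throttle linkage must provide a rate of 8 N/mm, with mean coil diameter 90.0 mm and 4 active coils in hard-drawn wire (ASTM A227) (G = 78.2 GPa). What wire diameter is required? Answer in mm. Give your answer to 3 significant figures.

6.99 mm

d = (8D³N_a·k / G)^(1/4) = (8·90.0³·4·8 / (78.2×10³))^0.25
  = (2386.5)^0.25 = 6.9894 mm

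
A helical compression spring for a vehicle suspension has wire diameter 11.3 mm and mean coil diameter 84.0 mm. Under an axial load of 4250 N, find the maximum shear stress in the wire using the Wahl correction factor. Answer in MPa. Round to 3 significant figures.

756 MPa

Spring index C = D/d = 84.0/11.3 = 7.4336
K_W = (4C−1)/(4C−4) + 0.615/C = 28.735/25.735 + 0.0827 = 1.1993
τ₀ = 8FD/(πd³) = 8·4250·84.0/(π·11.3³) = 2.856e+06/4533 = 630.05 MPa
τ_max = K·τ₀ = 1.1993 × 630.05 = 755.62 MPa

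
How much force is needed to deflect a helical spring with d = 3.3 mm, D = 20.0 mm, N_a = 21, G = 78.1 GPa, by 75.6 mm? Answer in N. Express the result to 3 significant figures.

521 N

k = Gd⁴/(8D³N_a) = (78.1×10³)(3.3⁴)/(8·20.0³·21) = 6.8914 N/mm
F = k·δ = 6.8914 × 75.6 = 520.99 N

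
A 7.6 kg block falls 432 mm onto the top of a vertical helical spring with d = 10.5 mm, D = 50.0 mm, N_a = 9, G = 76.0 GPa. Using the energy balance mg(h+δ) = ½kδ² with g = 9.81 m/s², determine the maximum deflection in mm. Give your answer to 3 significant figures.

k = Gd⁴/(8D³N_a) = (76.0×10³)(10.5⁴)/(8·50.0³·9) = 102.64 N/mm
W = mg = 7.6 × 9.81 = 74.556 N
½kδ² − Wδ − Wh = 0 → δ = (W + √(W² + 2kWh))/k
δ = (74.556 + √(5558.6 + 6.61187e+06))/102.64 = (74.556 + 2572.4)/102.64 = 25.788 mm

25.8 mm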